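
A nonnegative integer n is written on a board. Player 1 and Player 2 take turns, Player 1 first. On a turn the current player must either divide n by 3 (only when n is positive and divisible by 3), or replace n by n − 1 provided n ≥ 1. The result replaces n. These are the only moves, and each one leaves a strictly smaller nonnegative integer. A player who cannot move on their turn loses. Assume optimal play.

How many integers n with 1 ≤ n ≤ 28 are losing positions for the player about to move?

13

Compute win/loss labels from the base case upward. A position with no move is L. Any other position is W if it can reach an L in one move, else L.
n=0: no move → L
n=1: →0(L), so W
n=2: →1(W) only, which is W, so L
n=3: →2(L), so W
n=4: →3(W) only, which is W, so L
n=5: →4(L), so W
n=6: →2(L), so W
n=7: →6(W) only, which is W, so L
n=8: →7(L), so W
n=9: →3(W), 8(W) — all W, so L
n=10: →9(L), so W
n=11: →10(W) only, which is W, so L
n=12: →4(L), so W
n=13: →12(W) only, which is W, so L
n=14: →13(L), so W
n=15: →5(W), 14(W) — all W, so L
n=16: →15(L), so W
n=17: →16(W) only, which is W, so L
n=18: →17(L), so W
n=19: →18(W) only, which is W, so L
n=20: →19(L), so W
n=21: →7(L), so W
n=22: →21(W) only, which is W, so L
n=23: →22(L), so W
n=24: →8(W), 23(W) — all W, so L
n=25: →24(L), so W
n=26: →25(W) only, which is W, so L
n=27: →9(L), so W
n=28: →27(W) only, which is W, so L
L entries with 1 ≤ n ≤ 28 (n=0 is outside the asked range and is not counted): n = 2, 4, 7, 9, 11, 13, 15, 17, 19, 22, 24, 26, 28; that makes 13.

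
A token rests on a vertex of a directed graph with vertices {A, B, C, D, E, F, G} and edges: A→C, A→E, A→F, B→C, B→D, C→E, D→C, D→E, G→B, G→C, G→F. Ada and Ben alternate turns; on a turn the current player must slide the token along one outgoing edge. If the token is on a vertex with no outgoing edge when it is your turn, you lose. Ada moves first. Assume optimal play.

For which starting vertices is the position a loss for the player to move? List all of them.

Compute win/loss labels from the base case upward. A position with no move is L. Any other position is W if it can reach an L in one move, else L.
Every edge goes from a vertex to one that appears earlier in the order F, E, C, D, A, B, G, so processing vertices in that order labels each vertex after all of its successors.
F: no outgoing edge → L
E: no outgoing edge → L
C: →E(L), so W
D: →E(L), so W
A: →E(L), so W
B: →D(W), C(W) — all W, so L
G: →B(L), so W
The losing starting vertices are exactly the entries labelled L in this table (3 of them).

B, E, F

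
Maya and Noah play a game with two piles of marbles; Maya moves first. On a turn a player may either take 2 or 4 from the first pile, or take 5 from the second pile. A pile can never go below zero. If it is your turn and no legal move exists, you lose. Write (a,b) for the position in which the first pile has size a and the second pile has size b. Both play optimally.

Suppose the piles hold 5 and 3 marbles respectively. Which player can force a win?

Maya wins.

Positions with no move are L. A position that does have a move is losing for the player to move precisely when every available move leads to a winning position for the opponent. Fill in the labels:
No move ever increases a pile, so every position that can arise here has a ≤ 5 and b ≤ 3; it is enough to label the cells with 0 ≤ a ≤ 5 and 0 ≤ b ≤ 3.
Every move lowers a or b (never raises either), so fill the grid row by row in increasing a, and left to right within a row: each cell's successors are then already labelled.
      b=0  b=1  b=2  b=3
a=0:    L    L    L    L
a=1:    L    L    L    L
a=2:    W    W    W    W
a=3:    W    W    W    W
a=4:    W    W    W    W
a=5:    W    W    W    W
Cells with no legal move (terminal, hence L): (0,0), (0,1), (0,2), (0,3), (1,0), (1,1), (1,2), (1,3).
Every other cell has at least one move into one of the L cells above, so it is W.
From (5,3) Maya can move to (1,3), reaching an L position.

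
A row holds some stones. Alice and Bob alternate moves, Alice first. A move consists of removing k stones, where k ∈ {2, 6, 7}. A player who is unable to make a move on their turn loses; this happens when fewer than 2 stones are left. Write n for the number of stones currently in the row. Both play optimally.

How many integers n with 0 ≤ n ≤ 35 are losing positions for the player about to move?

Work bottom-up. With no move the player to move loses. Otherwise the position is W if at least one move leads to an L position for the opponent, and L if every move leads to a W.
n=0: no move → L
n=1: no move → L
n=2: W (go to 0, an L position)
n=3: W (go to 1, an L position)
n=4: L (sole option 2(W) is W)
n=5: L (sole option 3(W) is W)
n=6: W (go to 4, an L position)
n=7: W (go to 5, an L position)
n=8: W (go to 1, an L position)
n=9: L (options 7(W), 3(W), 2(W) are all W)
n=10: W (go to 4, an L position)
n=11: W (go to 9, an L position)
n=12: W (go to 5, an L position)
n=13: L (options 11(W), 7(W), 6(W) are all W)
n=14: L (options 12(W), 8(W), 7(W) are all W)
n=15: W (go to 13, an L position)
n=16: W (go to 14, an L position)
n=17: L (options 15(W), 11(W), 10(W) are all W)
n=18: L (options 16(W), 12(W), 11(W) are all W)
n=19: W (go to 17, an L position)
n=20: W (go to 18, an L position)
n=21: W (go to 14, an L position)
n=22: L (options 20(W), 16(W), 15(W) are all W)
n=23: W (go to 17, an L position)
n=24: W (go to 22, an L position)
n=25: W (go to 18, an L position)
n=26: L (options 24(W), 20(W), 19(W) are all W)
n=27: L (options 25(W), 21(W), 20(W) are all W)
n=28: W (go to 26, an L position)
n=29: W (go to 27, an L position)
n=30: L (options 28(W), 24(W), 23(W) are all W)
n=31: L (options 29(W), 25(W), 24(W) are all W)
n=32: W (go to 30, an L position)
n=33: W (go to 31, an L position)
n=34: W (go to 27, an L position)
n=35: L (options 33(W), 29(W), 28(W) are all W)
L entries with 0 ≤ n ≤ 35: n = 0, 1, 4, 5, 9, 13, 14, 17, 18, 22, 26, 27, 30, 31, 35; that makes 15.

15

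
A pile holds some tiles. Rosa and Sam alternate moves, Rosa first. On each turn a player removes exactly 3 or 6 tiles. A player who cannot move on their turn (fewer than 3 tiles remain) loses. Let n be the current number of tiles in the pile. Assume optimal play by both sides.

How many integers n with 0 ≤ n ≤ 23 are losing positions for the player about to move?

Use the standard recursion: the mover loses at a terminal position; elsewhere, the mover wins exactly when some move hands the opponent an L position.
n=0: no move → L
n=1: no move → L
n=2: no move → L
n=3: W (go to 0, an L position)
n=4: W (go to 1, an L position)
n=5: W (go to 2, an L position)
n=6: W (go to 0, an L position)
n=7: W (go to 1, an L position)
n=8: W (go to 2, an L position)
n=9: L (options 6(W), 3(W) are all W)
n=10: L (options 7(W), 4(W) are all W)
n=11: L (options 8(W), 5(W) are all W)
n=12: W (go to 9, an L position)
n=13: W (go to 10, an L position)
n=14: W (go to 11, an L position)
n=15: W (go to 9, an L position)
n=16: W (go to 10, an L position)
n=17: W (go to 11, an L position)
n=18: L (options 15(W), 12(W) are all W)
n=19: L (options 16(W), 13(W) are all W)
n=20: L (options 17(W), 14(W) are all W)
n=21: W (go to 18, an L position)
n=22: W (go to 19, an L position)
n=23: W (go to 20, an L position)
L entries with 0 ≤ n ≤ 23: n = 0, 1, 2, 9, 10, 11, 18, 19, 20; that makes 9.

9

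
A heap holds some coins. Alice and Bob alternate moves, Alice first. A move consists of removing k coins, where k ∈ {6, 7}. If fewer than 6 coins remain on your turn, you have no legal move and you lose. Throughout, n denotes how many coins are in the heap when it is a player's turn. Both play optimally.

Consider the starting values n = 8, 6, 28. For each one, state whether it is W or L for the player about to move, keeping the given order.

8: W, 6: W, 28: L

Label each position W (a win for the player to move) or L (a loss). A position with no legal move is L; any other position is W exactly when some move reaches an L, and L when every move reaches a W.
n=0: no move → L
n=1: no move → L
n=2: no move → L
n=3: no move → L
n=4: no move → L
n=5: no move → L
n=6: W (go to 0, an L position)
n=7: W (go to 1, an L position)
n=8: W (go to 2, an L position)
n=9: W (go to 3, an L position)
n=10: W (go to 4, an L position)
n=11: W (go to 5, an L position)
n=12: W (go to 5, an L position)
n=13: L (options 7(W), 6(W) are all W)
n=14: L (options 8(W), 7(W) are all W)
n=15: L (options 9(W), 8(W) are all W)
n=16: L (options 10(W), 9(W) are all W)
n=17: L (options 11(W), 10(W) are all W)
n=18: L (options 12(W), 11(W) are all W)
n=19: W (go to 13, an L position)
n=20: W (go to 14, an L position)
n=21: W (go to 15, an L position)
n=22: W (go to 16, an L position)
n=23: W (go to 17, an L position)
n=24: W (go to 18, an L position)
n=25: W (go to 18, an L position)
n=26: L (options 20(W), 19(W) are all W)
n=27: L (options 21(W), 20(W) are all W)
n=28: L (options 22(W), 21(W) are all W)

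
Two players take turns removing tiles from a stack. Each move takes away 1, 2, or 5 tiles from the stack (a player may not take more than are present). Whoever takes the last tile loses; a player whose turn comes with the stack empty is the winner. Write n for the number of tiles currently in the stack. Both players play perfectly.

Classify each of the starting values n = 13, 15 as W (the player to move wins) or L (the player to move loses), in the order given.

13: L, 15: W

Positions with no move are W. A position that does have a move is losing for the player to move precisely when every available move leads to a winning position for the opponent. Fill in the labels:
n=0: no move; the opponent has just taken the last tile and therefore loses → W
n=1: the only move is to 0(W), a W ⇒ L
n=2: can move to 1, which is L ⇒ W
n=3: can move to 1, which is L ⇒ W
n=4: moves to 3(W), 2(W); every one is W ⇒ L
n=5: can move to 4, which is L ⇒ W
n=6: can move to 4, which is L ⇒ W
n=7: moves to 6(W), 5(W), 2(W); every one is W ⇒ L
n=8: can move to 7, which is L ⇒ W
n=9: can move to 7, which is L ⇒ W
n=10: moves to 9(W), 8(W), 5(W); every one is W ⇒ L
n=11: can move to 10, which is L ⇒ W
n=12: can move to 10, which is L ⇒ W
n=13: moves to 12(W), 11(W), 8(W); every one is W ⇒ L
n=14: can move to 13, which is L ⇒ W
n=15: can move to 13, which is L ⇒ W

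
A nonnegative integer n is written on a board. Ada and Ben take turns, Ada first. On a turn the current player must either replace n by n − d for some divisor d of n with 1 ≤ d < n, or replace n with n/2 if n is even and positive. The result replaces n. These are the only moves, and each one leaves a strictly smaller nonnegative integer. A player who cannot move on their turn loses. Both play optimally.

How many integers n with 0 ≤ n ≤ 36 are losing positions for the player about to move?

19

Work bottom-up. With no move the player to move loses. Otherwise the position is W if at least one move leads to an L position for the opponent, and L if every move leads to a W.
n=0: no move → L
n=1: no move → L
n=2: can move to 1, which is L ⇒ W
n=3: the only move is to 2(W), a W ⇒ L
n=4: can move to 3, which is L ⇒ W
n=5: the only move is to 4(W), a W ⇒ L
n=6: can move to 3, which is L ⇒ W
n=7: the only move is to 6(W), a W ⇒ L
n=8: can move to 7, which is L ⇒ W
n=9: moves to 6(W), 8(W); every one is W ⇒ L
n=10: can move to 5, which is L ⇒ W
n=11: the only move is to 10(W), a W ⇒ L
n=12: can move to 9, which is L ⇒ W
n=13: the only move is to 12(W), a W ⇒ L
n=14: can move to 7, which is L ⇒ W
n=15: moves to 10(W), 12(W), 14(W); every one is W ⇒ L
n=16: can move to 15, which is L ⇒ W
n=17: the only move is to 16(W), a W ⇒ L
n=18: can move to 9, which is L ⇒ W
n=19: the only move is to 18(W), a W ⇒ L
n=20: can move to 15, which is L ⇒ W
n=21: moves to 14(W), 18(W), 20(W); every one is W ⇒ L
n=22: can move to 11, which is L ⇒ W
n=23: the only move is to 22(W), a W ⇒ L
n=24: can move to 21, which is L ⇒ W
n=25: moves to 20(W), 24(W); every one is W ⇒ L
n=26: can move to 13, which is L ⇒ W
n=27: moves to 18(W), 24(W), 26(W); every one is W ⇒ L
n=28: can move to 21, which is L ⇒ W
n=29: the only move is to 28(W), a W ⇒ L
n=30: can move to 15, which is L ⇒ W
n=31: the only move is to 30(W), a W ⇒ L
n=32: can move to 31, which is L ⇒ W
n=33: moves to 22(W), 30(W), 32(W); every one is W ⇒ L
n=34: can move to 17, which is L ⇒ W
n=35: moves to 28(W), 30(W), 34(W); every one is W ⇒ L
n=36: can move to 27, which is L ⇒ W
L entries with 0 ≤ n ≤ 36: n = 0, 1, 3, 5, 7, 9, 11, 13, 15, 17, 19, 21, 23, 25, 27, 29, 31, 33, 35; that makes 19.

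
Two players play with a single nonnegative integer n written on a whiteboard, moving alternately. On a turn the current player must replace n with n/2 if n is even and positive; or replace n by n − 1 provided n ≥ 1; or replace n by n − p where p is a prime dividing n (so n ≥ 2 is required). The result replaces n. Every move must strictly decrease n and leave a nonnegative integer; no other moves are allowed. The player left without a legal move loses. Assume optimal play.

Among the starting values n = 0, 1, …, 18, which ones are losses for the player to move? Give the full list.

Use the standard recursion: the mover loses at a terminal position; elsewhere, the mover wins exactly when some move hands the opponent an L position.
n=0: no move → L
n=1: reaches L-position 0 → W
n=2: reaches L-position 0 → W
n=3: reaches L-position 0 → W
n=4: only reaches 2(W), 3(W), all W → L
n=5: reaches L-position 0 → W
n=6: reaches L-position 4 → W
n=7: reaches L-position 0 → W
n=8: reaches L-position 4 → W
n=9: only reaches 6(W), 8(W), all W → L
n=10: reaches L-position 9 → W
n=11: reaches L-position 0 → W
n=12: reaches L-position 9 → W
n=13: reaches L-position 0 → W
n=14: only reaches 7(W), 12(W), 13(W), all W → L
n=15: reaches L-position 14 → W
n=16: reaches L-position 14 → W
n=17: reaches L-position 0 → W
n=18: reaches L-position 9 → W
The losing starting values of n are exactly the entries labelled L in this table (4 of them).

0, 4, 9, 14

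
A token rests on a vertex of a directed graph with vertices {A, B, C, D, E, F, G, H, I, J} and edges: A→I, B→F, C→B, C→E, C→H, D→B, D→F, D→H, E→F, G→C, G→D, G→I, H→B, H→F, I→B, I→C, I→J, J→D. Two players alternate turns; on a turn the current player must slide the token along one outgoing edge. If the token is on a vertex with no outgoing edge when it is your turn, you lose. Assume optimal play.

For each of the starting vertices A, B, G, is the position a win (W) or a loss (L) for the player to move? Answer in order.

A: L, B: W, G: W

Compute win/loss labels from the base case upward. A position with no move is L. Any other position is W if it can reach an L in one move, else L.
Every edge goes from a vertex to one that appears earlier in the order F, B, H, E, D, C, J, I, G, A, so processing vertices in that order labels each vertex after all of its successors.
F: no outgoing edge → L
B: can move to F, which is L ⇒ W
H: can move to F, which is L ⇒ W
E: can move to F, which is L ⇒ W
D: can move to F, which is L ⇒ W
C: moves to E(W), H(W), B(W); every one is W ⇒ L
J: the only move is to D(W), a W ⇒ L
I: can move to J, which is L ⇒ W
G: can move to C, which is L ⇒ W
A: the only move is to I(W), a W ⇒ L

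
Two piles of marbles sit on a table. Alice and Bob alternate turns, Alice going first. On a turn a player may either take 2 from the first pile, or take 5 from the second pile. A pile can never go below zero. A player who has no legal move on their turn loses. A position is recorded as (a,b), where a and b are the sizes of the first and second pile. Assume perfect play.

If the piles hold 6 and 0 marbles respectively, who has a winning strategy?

Compute win/loss labels from the base case upward. A position with no move is L. Any other position is W if it can reach an L in one move, else L.
No move ever increases a pile, so every position that can arise here has a ≤ 6 and b ≤ 0; it is enough to label the cells with 0 ≤ a ≤ 6 and 0 ≤ b ≤ 0.
Every move lowers a or b (never raises either), so fill the grid row by row in increasing a, and left to right within a row: each cell's successors are then already labelled.
      b=0
a=0:    L
a=1:    L
a=2:    W
a=3:    W
a=4:    L
a=5:    L
a=6:    W
Cells with no legal move (terminal, hence L): (0,0), (1,0).
The remaining L cells, each justified by listing all of its moves:
(4,0): L (sole option (2,0)(W) is W)
(5,0): L (sole option (3,0)(W) is W)
Every other cell has at least one move into one of the L cells above, so it is W.
From (6,0) Alice can move to (4,0), reaching an L position.

Alice wins.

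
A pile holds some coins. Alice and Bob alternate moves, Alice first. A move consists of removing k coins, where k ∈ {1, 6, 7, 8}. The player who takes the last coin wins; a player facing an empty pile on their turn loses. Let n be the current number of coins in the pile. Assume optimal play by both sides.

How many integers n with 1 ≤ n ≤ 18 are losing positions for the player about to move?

Label each position W (a win for the player to move) or L (a loss). A position with no legal move is L; any other position is W exactly when some move reaches an L, and L when every move reaches a W.
n=0: no move → L
n=1: can move to 0, which is L ⇒ W
n=2: the only move is to 1(W), a W ⇒ L
n=3: can move to 2, which is L ⇒ W
n=4: the only move is to 3(W), a W ⇒ L
n=5: can move to 4, which is L ⇒ W
n=6: can move to 0, which is L ⇒ W
n=7: can move to 0, which is L ⇒ W
n=8: can move to 2, which is L ⇒ W
n=9: can move to 2, which is L ⇒ W
n=10: can move to 4, which is L ⇒ W
n=11: can move to 4, which is L ⇒ W
n=12: can move to 4, which is L ⇒ W
n=13: moves to 12(W), 7(W), 6(W), 5(W); every one is W ⇒ L
n=14: can move to 13, which is L ⇒ W
n=15: moves to 14(W), 9(W), 8(W), 7(W); every one is W ⇒ L
n=16: can move to 15, which is L ⇒ W
n=17: moves to 16(W), 11(W), 10(W), 9(W); every one is W ⇒ L
n=18: can move to 17, which is L ⇒ W
L entries with 1 ≤ n ≤ 18 (n=0 is outside the asked range and is not counted): n = 2, 4, 13, 15, 17; that makes 5.

5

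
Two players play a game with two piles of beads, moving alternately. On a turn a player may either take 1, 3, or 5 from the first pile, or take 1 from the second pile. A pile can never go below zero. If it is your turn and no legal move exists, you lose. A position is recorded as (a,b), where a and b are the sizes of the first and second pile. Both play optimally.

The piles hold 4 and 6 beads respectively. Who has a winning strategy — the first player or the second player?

Build the W/L table. Terminal = L. A non-terminal position is W if it has a move to some L; otherwise it is L.
No move ever increases a pile, so every position that can arise here has a ≤ 4 and b ≤ 6; it is enough to label the cells with 0 ≤ a ≤ 4 and 0 ≤ b ≤ 6.
Every move lowers a or b (never raises either), so fill the grid row by row in increasing a, and left to right within a row: each cell's successors are then already labelled.
      b=0  b=1  b=2  b=3  b=4  b=5  b=6
a=0:    L    W    L    W    L    W    L
a=1:    W    L    W    L    W    L    W
a=2:    L    W    L    W    L    W    L
a=3:    W    L    W    L    W    L    W
a=4:    L    W    L    W    L    W    L
Cells with no legal move (terminal, hence L): (0,0).
The remaining L cells, each justified by listing all of its moves:
(0,2): L (sole option (0,1)(W) is W)
(0,4): L (sole option (0,3)(W) is W)
(0,6): L (sole option (0,5)(W) is W)
(1,1): L (options (0,1)(W), (1,0)(W) are all W)
(1,3): L (options (0,3)(W), (1,2)(W) are all W)
(1,5): L (options (0,5)(W), (1,4)(W) are all W)
(2,0): L (sole option (1,0)(W) is W)
(2,2): L (options (1,2)(W), (2,1)(W) are all W)
(2,4): L (options (1,4)(W), (2,3)(W) are all W)
(2,6): L (options (1,6)(W), (2,5)(W) are all W)
(3,1): L (options (2,1)(W), (0,1)(W), (3,0)(W) are all W)
(3,3): L (options (2,3)(W), (0,3)(W), (3,2)(W) are all W)
(3,5): L (options (2,5)(W), (0,5)(W), (3,4)(W) are all W)
(4,0): L (options (3,0)(W), (1,0)(W) are all W)
(4,2): L (options (3,2)(W), (1,2)(W), (4,1)(W) are all W)
(4,4): L (options (3,4)(W), (1,4)(W), (4,3)(W) are all W)
(4,6): L (options (3,6)(W), (1,6)(W), (4,5)(W) are all W)
Every other cell has at least one move into one of the L cells above, so it is W.
Every move from (4,6) reaches a W position, so the mover loses.

The second player wins.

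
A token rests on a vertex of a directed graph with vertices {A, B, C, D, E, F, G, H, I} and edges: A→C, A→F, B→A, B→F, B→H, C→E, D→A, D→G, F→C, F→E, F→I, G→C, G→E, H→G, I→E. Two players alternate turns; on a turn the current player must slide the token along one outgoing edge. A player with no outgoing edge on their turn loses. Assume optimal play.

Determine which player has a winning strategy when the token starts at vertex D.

The first player wins.

Label each position W (a win for the player to move) or L (a loss). A position with no legal move is L; any other position is W exactly when some move reaches an L, and L when every move reaches a W.
Every edge goes from a vertex to one that appears earlier in the order E, I, C, F, G, A, H, B, D, so processing vertices in that order labels each vertex after all of its successors.
E: no outgoing edge → L
I: reaches L-position E → W
C: reaches L-position E → W
F: reaches L-position E → W
G: reaches L-position E → W
A: only reaches F(W), C(W), all W → L
H: only reaches G(W), which is W → L
B: reaches L-position H → W
D: reaches L-position A → W
The starting position D is W: the player to move should move to A, handing over an L position.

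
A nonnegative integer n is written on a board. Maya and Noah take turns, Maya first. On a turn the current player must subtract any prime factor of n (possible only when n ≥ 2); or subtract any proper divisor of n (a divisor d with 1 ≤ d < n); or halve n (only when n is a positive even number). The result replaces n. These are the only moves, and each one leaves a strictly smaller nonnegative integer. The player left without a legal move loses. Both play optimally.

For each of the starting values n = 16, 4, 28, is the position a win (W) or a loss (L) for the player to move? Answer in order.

16: W, 4: L, 28: W

Positions with no move are L. A position that does have a move is losing for the player to move precisely when every available move leads to a winning position for the opponent. Fill in the labels:
n=0: no move → L
n=1: no move → L
n=2: reaches L-position 0 → W
n=3: reaches L-position 0 → W
n=4: only reaches 2(W), 3(W), all W → L
n=5: reaches L-position 0 → W
n=6: reaches L-position 4 → W
n=7: reaches L-position 0 → W
n=8: reaches L-position 4 → W
n=9: only reaches 6(W), 8(W), all W → L
n=10: reaches L-position 9 → W
n=11: reaches L-position 0 → W
n=12: reaches L-position 9 → W
n=13: reaches L-position 0 → W
n=14: only reaches 7(W), 12(W), 13(W), all W → L
n=15: reaches L-position 14 → W
n=16: reaches L-position 14 → W
n=17: reaches L-position 0 → W
n=18: reaches L-position 9 → W
n=19: reaches L-position 0 → W
n=20: only reaches 10(W), 15(W), 16(W), 18(W), 19(W), all W → L
n=21: reaches L-position 14 → W
n=22: reaches L-position 20 → W
n=23: reaches L-position 0 → W
n=24: reaches L-position 20 → W
n=25: reaches L-position 20 → W
n=26: only reaches 13(W), 24(W), 25(W), all W → L
n=27: reaches L-position 26 → W
n=28: reaches L-position 14 → W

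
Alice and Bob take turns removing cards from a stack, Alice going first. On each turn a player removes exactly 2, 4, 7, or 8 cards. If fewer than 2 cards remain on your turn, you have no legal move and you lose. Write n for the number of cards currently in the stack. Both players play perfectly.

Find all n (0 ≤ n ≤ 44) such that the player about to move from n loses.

Compute win/loss labels from the base case upward. A position with no move is L. Any other position is W if it can reach an L in one move, else L.
n=0: no move → L
n=1: no move → L
n=2: →0(L), so W
n=3: →1(L), so W
n=4: →0(L), so W
n=5: →1(L), so W
n=6: →4(W), 2(W) — all W, so L
n=7: →0(L), so W
n=8: →6(L), so W
n=9: →1(L), so W
n=10: →6(L), so W
n=11: →9(W), 7(W), 4(W), 3(W) — all W, so L
n=12: →10(W), 8(W), 5(W), 4(W) — all W, so L
n=13: →11(L), so W
n=14: →12(L), so W
n=15: →11(L), so W
n=16: →12(L), so W
n=17: →15(W), 13(W), 10(W), 9(W) — all W, so L
n=18: →11(L), so W
n=19: →17(L), so W
n=20: →12(L), so W
n=21: →17(L), so W
n=22: →20(W), 18(W), 15(W), 14(W) — all W, so L
n=23: →21(W), 19(W), 16(W), 15(W) — all W, so L
n=24: →22(L), so W
n=25: →23(L), so W
n=26: →22(L), so W
n=27: →23(L), so W
n=28: →26(W), 24(W), 21(W), 20(W) — all W, so L
n=29: →22(L), so W
n=30: →28(L), so W
n=31: →23(L), so W
n=32: →28(L), so W
n=33: →31(W), 29(W), 26(W), 25(W) — all W, so L
n=34: →32(W), 30(W), 27(W), 26(W) — all W, so L
n=35: →33(L), so W
n=36: →34(L), so W
n=37: →33(L), so W
n=38: →34(L), so W
n=39: →37(W), 35(W), 32(W), 31(W) — all W, so L
n=40: →33(L), so W
n=41: →39(L), so W
n=42: →34(L), so W
n=43: →39(L), so W
n=44: →42(W), 40(W), 37(W), 36(W) — all W, so L
The losing starting values of n are exactly the entries labelled L in this table (13 of them).

0, 1, 6, 11, 12, 17, 22, 23, 28, 33, 34, 39, 44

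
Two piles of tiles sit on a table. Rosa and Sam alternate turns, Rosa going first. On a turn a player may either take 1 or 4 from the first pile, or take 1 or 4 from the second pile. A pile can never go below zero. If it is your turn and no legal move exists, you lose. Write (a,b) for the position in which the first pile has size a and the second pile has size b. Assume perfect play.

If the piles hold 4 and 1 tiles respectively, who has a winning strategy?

Classify positions by backward induction: terminal positions (no move available) are L. From any other position, the mover wins iff some move reaches an L.
No move ever increases a pile, so every position that can arise here has a ≤ 4 and b ≤ 1; it is enough to label the cells with 0 ≤ a ≤ 4 and 0 ≤ b ≤ 1.
Every move lowers a or b (never raises either), so fill the grid row by row in increasing a, and left to right within a row: each cell's successors are then already labelled.
      b=0  b=1
a=0:    L    W
a=1:    W    L
a=2:    L    W
a=3:    W    L
a=4:    W    W
Cells with no legal move (terminal, hence L): (0,0).
The remaining L cells, each justified by listing all of its moves:
(1,1): only reaches (0,1)(W), (1,0)(W), all W → L
(2,0): only reaches (1,0)(W), which is W → L
(3,1): only reaches (2,1)(W), (3,0)(W), all W → L
Every other cell has at least one move into one of the L cells above, so it is W.
The starting position (4,1) is W: Rosa should move to (3,1), handing over an L position.

Rosa wins.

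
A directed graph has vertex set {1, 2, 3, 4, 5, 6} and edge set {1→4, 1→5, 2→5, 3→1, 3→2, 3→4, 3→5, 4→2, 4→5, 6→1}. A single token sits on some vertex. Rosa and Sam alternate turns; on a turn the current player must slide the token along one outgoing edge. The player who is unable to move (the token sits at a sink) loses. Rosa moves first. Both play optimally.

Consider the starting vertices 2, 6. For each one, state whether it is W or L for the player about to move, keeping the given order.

Positions with no move are L. A position that does have a move is losing for the player to move precisely when every available move leads to a winning position for the opponent. Fill in the labels:
Every edge goes from a vertex to one that appears earlier in the order 5, 2, 4, 1, 3, 6, so processing vertices in that order labels each vertex after all of its successors.
5: no outgoing edge → L
2: →5(L), so W
4: →5(L), so W
1: →5(L), so W
3: →5(L), so W
6: →1(W) only, which is W, so L

2: W, 6: L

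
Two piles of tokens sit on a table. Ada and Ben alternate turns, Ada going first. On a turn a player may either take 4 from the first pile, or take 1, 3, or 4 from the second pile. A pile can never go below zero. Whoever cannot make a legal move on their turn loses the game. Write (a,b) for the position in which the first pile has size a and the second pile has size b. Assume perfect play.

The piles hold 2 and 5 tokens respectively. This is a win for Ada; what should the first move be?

Move to (2,2).

Positions with no move are L. A position that does have a move is losing for the player to move precisely when every available move leads to a winning position for the opponent. Fill in the labels:
No move ever increases a pile, so every position that can arise here has a ≤ 2 and b ≤ 5; it is enough to label the cells with 0 ≤ a ≤ 2 and 0 ≤ b ≤ 5.
Every move lowers a or b (never raises either), so fill the grid row by row in increasing a, and left to right within a row: each cell's successors are then already labelled.
      b=0  b=1  b=2  b=3  b=4  b=5
a=0:    L    W    L    W    W    W
a=1:    L    W    L    W    W    W
a=2:    L    W    L    W    W    W
Cells with no legal move (terminal, hence L): (0,0), (1,0), (2,0).
The remaining L cells, each justified by listing all of its moves:
(0,2): L (sole option (0,1)(W) is W)
(1,2): L (sole option (1,1)(W) is W)
(2,2): L (sole option (2,1)(W) is W)
Every other cell has at least one move into one of the L cells above, so it is W.
From (2,5), the L positions reachable in one move are: (2,2).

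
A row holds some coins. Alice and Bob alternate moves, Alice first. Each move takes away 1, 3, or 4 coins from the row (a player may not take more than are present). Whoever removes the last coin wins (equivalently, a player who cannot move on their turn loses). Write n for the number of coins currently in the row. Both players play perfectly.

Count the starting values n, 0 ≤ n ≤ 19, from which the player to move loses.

6

Label each position W (a win for the player to move) or L (a loss). A position with no legal move is L; any other position is W exactly when some move reaches an L, and L when every move reaches a W.
n=0: no move → L
n=1: can move to 0, which is L ⇒ W
n=2: the only move is to 1(W), a W ⇒ L
n=3: can move to 2, which is L ⇒ W
n=4: can move to 0, which is L ⇒ W
n=5: can move to 2, which is L ⇒ W
n=6: can move to 2, which is L ⇒ W
n=7: moves to 6(W), 4(W), 3(W); every one is W ⇒ L
n=8: can move to 7, which is L ⇒ W
n=9: moves to 8(W), 6(W), 5(W); every one is W ⇒ L
n=10: can move to 9, which is L ⇒ W
n=11: can move to 7, which is L ⇒ W
n=12: can move to 9, which is L ⇒ W
n=13: can move to 9, which is L ⇒ W
n=14: moves to 13(W), 11(W), 10(W); every one is W ⇒ L
n=15: can move to 14, which is L ⇒ W
n=16: moves to 15(W), 13(W), 12(W); every one is W ⇒ L
n=17: can move to 16, which is L ⇒ W
n=18: can move to 14, which is L ⇒ W
n=19: can move to 16, which is L ⇒ W
L entries with 0 ≤ n ≤ 19: n = 0, 2, 7, 9, 14, 16; that makes 6.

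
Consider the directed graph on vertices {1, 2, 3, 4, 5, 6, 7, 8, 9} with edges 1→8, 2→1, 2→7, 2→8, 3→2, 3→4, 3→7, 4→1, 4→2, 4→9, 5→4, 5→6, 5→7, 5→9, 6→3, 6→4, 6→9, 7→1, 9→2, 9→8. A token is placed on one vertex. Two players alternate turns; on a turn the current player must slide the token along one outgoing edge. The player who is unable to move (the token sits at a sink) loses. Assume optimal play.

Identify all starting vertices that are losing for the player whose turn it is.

4, 7, 8

Label each position W (a win for the player to move) or L (a loss). A position with no legal move is L; any other position is W exactly when some move reaches an L, and L when every move reaches a W.
Every edge goes from a vertex to one that appears earlier in the order 8, 1, 7, 2, 9, 4, 3, 6, 5, so processing vertices in that order labels each vertex after all of its successors.
8: no outgoing edge → L
1: reaches L-position 8 → W
7: only reaches 1(W), which is W → L
2: reaches L-position 7 → W
9: reaches L-position 8 → W
4: only reaches 9(W), 2(W), 1(W), all W → L
3: reaches L-position 4 → W
6: reaches L-position 4 → W
5: reaches L-position 4 → W
Reading off the rows marked L gives the requested list; there are 3 such vertices.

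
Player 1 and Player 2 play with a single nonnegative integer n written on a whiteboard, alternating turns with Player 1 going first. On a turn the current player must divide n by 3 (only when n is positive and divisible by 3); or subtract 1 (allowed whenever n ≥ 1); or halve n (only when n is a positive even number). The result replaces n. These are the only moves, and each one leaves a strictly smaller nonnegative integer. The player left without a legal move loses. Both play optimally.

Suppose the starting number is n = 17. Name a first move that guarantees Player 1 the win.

Move to 16.

Classify positions by backward induction: terminal positions (no move available) are L. From any other position, the mover wins iff some move reaches an L.
n=0: no move → L
n=1: can move to 0, which is L ⇒ W
n=2: the only move is to 1(W), a W ⇒ L
n=3: can move to 2, which is L ⇒ W
n=4: can move to 2, which is L ⇒ W
n=5: the only move is to 4(W), a W ⇒ L
n=6: can move to 2, which is L ⇒ W
n=7: the only move is to 6(W), a W ⇒ L
n=8: can move to 7, which is L ⇒ W
n=9: moves to 3(W), 8(W); every one is W ⇒ L
n=10: can move to 5, which is L ⇒ W
n=11: the only move is to 10(W), a W ⇒ L
n=12: can move to 11, which is L ⇒ W
n=13: the only move is to 12(W), a W ⇒ L
n=14: can move to 7, which is L ⇒ W
n=15: can move to 5, which is L ⇒ W
n=16: moves to 8(W), 15(W); every one is W ⇒ L
n=17: can move to 16, which is L ⇒ W
From 17, the L positions reachable in one move are: 16.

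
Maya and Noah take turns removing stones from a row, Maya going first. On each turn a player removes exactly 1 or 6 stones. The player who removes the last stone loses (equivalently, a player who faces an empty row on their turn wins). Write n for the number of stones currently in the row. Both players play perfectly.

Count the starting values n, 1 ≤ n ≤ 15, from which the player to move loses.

7

Classify positions by backward induction: terminal positions (no move available) are W. From any other position, the mover wins iff some move reaches an L.
n=0: no move; the opponent has just taken the last stone and therefore loses → W
n=1: the only move is to 0(W), a W ⇒ L
n=2: can move to 1, which is L ⇒ W
n=3: the only move is to 2(W), a W ⇒ L
n=4: can move to 3, which is L ⇒ W
n=5: the only move is to 4(W), a W ⇒ L
n=6: can move to 5, which is L ⇒ W
n=7: can move to 1, which is L ⇒ W
n=8: moves to 7(W), 2(W); every one is W ⇒ L
n=9: can move to 8, which is L ⇒ W
n=10: moves to 9(W), 4(W); every one is W ⇒ L
n=11: can move to 10, which is L ⇒ W
n=12: moves to 11(W), 6(W); every one is W ⇒ L
n=13: can move to 12, which is L ⇒ W
n=14: can move to 8, which is L ⇒ W
n=15: moves to 14(W), 9(W); every one is W ⇒ L
L entries with 1 ≤ n ≤ 15 (the range starts at n=1): n = 1, 3, 5, 8, 10, 12, 15; that makes 7.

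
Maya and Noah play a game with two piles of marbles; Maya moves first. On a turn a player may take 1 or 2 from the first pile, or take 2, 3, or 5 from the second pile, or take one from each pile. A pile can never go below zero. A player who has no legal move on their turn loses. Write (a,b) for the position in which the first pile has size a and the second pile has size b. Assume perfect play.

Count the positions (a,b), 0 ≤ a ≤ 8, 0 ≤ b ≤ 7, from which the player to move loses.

19

Compute win/loss labels from the base case upward. A position with no move is L. Any other position is W if it can reach an L in one move, else L.
Every move lowers a or b (never raises either), so fill the grid row by row in increasing a, and left to right within a row: each cell's successors are then already labelled.
      b=0  b=1  b=2  b=3  b=4  b=5  b=6  b=7
a=0:    L    L    W    W    W    W    W    L
a=1:    W    W    W    L    L    W    W    W
a=2:    W    W    L    W    W    W    L    W
a=3:    L    L    W    W    W    W    W    W
a=4:    W    W    W    L    L    W    W    W
a=5:    W    W    L    W    W    W    L    W
a=6:    L    L    W    W    W    W    W    W
a=7:    W    W    W    L    L    W    W    W
a=8:    W    W    L    W    W    W    L    W
Cells with no legal move (terminal, hence L): (0,0), (0,1).
The remaining L cells, each justified by listing all of its moves:
(0,7): only reaches (0,5)(W), (0,4)(W), (0,2)(W), all W → L
(1,3): only reaches (0,3)(W), (1,1)(W), (1,0)(W), (0,2)(W), all W → L
(1,4): only reaches (0,4)(W), (1,2)(W), (1,1)(W), (0,3)(W), all W → L
(2,2): only reaches (1,2)(W), (0,2)(W), (2,0)(W), (1,1)(W), all W → L
(2,6): only reaches (1,6)(W), (0,6)(W), (2,4)(W), (2,3)(W), (2,1)(W), (1,5)(W), all W → L
(3,0): only reaches (2,0)(W), (1,0)(W), all W → L
(3,1): only reaches (2,1)(W), (1,1)(W), (2,0)(W), all W → L
(4,3): only reaches (3,3)(W), (2,3)(W), (4,1)(W), (4,0)(W), (3,2)(W), all W → L
(4,4): only reaches (3,4)(W), (2,4)(W), (4,2)(W), (4,1)(W), (3,3)(W), all W → L
(5,2): only reaches (4,2)(W), (3,2)(W), (5,0)(W), (4,1)(W), all W → L
(5,6): only reaches (4,6)(W), (3,6)(W), (5,4)(W), (5,3)(W), (5,1)(W), (4,5)(W), all W → L
(6,0): only reaches (5,0)(W), (4,0)(W), all W → L
(6,1): only reaches (5,1)(W), (4,1)(W), (5,0)(W), all W → L
(7,3): only reaches (6,3)(W), (5,3)(W), (7,1)(W), (7,0)(W), (6,2)(W), all W → L
(7,4): only reaches (6,4)(W), (5,4)(W), (7,2)(W), (7,1)(W), (6,3)(W), all W → L
(8,2): only reaches (7,2)(W), (6,2)(W), (8,0)(W), (7,1)(W), all W → L
(8,6): only reaches (7,6)(W), (6,6)(W), (8,4)(W), (8,3)(W), (8,1)(W), (7,5)(W), all W → L
Every other cell has at least one move into one of the L cells above, so it is W.
L cells per row: a=0: 3, a=1: 2, a=2: 2, a=3: 2, a=4: 2, a=5: 2, a=6: 2, a=7: 2, a=8: 2; total 19.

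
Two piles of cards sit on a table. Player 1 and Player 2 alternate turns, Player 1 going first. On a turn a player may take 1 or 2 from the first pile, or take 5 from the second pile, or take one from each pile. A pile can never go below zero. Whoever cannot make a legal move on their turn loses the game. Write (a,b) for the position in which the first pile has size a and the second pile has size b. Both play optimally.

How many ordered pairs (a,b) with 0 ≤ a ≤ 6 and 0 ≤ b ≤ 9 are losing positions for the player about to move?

Compute win/loss labels from the base case upward. A position with no move is L. Any other position is W if it can reach an L in one move, else L.
Every move lowers a or b (never raises either), so fill the grid row by row in increasing a, and left to right within a row: each cell's successors are then already labelled.
      b=0  b=1  b=2  b=3  b=4  b=5  b=6  b=7  b=8  b=9
a=0:    L    L    L    L    L    W    W    W    W    W
a=1:    W    W    W    W    W    W    L    L    L    L
a=2:    W    W    W    W    W    L    W    W    W    W
a=3:    L    L    L    L    L    W    W    W    W    W
a=4:    W    W    W    W    W    W    L    L    L    L
a=5:    W    W    W    W    W    L    W    W    W    W
a=6:    L    L    L    L    L    W    W    W    W    W
Cells with no legal move (terminal, hence L): (0,0), (0,1), (0,2), (0,3), (0,4).
The remaining L cells, each justified by listing all of its moves:
(1,6): →(0,6)(W), (1,1)(W), (0,5)(W) — all W, so L
(1,7): →(0,7)(W), (1,2)(W), (0,6)(W) — all W, so L
(1,8): →(0,8)(W), (1,3)(W), (0,7)(W) — all W, so L
(1,9): →(0,9)(W), (1,4)(W), (0,8)(W) — all W, so L
(2,5): →(1,5)(W), (0,5)(W), (2,0)(W), (1,4)(W) — all W, so L
(3,0): →(2,0)(W), (1,0)(W) — all W, so L
(3,1): →(2,1)(W), (1,1)(W), (2,0)(W) — all W, so L
(3,2): →(2,2)(W), (1,2)(W), (2,1)(W) — all W, so L
(3,3): →(2,3)(W), (1,3)(W), (2,2)(W) — all W, so L
(3,4): →(2,4)(W), (1,4)(W), (2,3)(W) — all W, so L
(4,6): →(3,6)(W), (2,6)(W), (4,1)(W), (3,5)(W) — all W, so L
(4,7): →(3,7)(W), (2,7)(W), (4,2)(W), (3,6)(W) — all W, so L
(4,8): →(3,8)(W), (2,8)(W), (4,3)(W), (3,7)(W) — all W, so L
(4,9): →(3,9)(W), (2,9)(W), (4,4)(W), (3,8)(W) — all W, so L
(5,5): →(4,5)(W), (3,5)(W), (5,0)(W), (4,4)(W) — all W, so L
(6,0): →(5,0)(W), (4,0)(W) — all W, so L
(6,1): →(5,1)(W), (4,1)(W), (5,0)(W) — all W, so L
(6,2): →(5,2)(W), (4,2)(W), (5,1)(W) — all W, so L
(6,3): →(5,3)(W), (4,3)(W), (5,2)(W) — all W, so L
(6,4): →(5,4)(W), (4,4)(W), (5,3)(W) — all W, so L
Every other cell has at least one move into one of the L cells above, so it is W.
L cells per row: a=0: 5, a=1: 4, a=2: 1, a=3: 5, a=4: 4, a=5: 1, a=6: 5; total 25.

25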